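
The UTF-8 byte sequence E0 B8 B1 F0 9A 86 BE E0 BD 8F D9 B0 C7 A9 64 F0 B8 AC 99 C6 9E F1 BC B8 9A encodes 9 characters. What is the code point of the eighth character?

Offset 0: leading byte 0xE0 = 11100000 → 3-byte char #1 = E0 B8 B1.
Offset 3: leading byte 0xF0 = 11110000 → 4-byte char #2 = F0 9A 86 BE.
Offset 7: leading byte 0xE0 = 11100000 → 3-byte char #3 = E0 BD 8F.
Offset 10: leading byte 0xD9 = 11011001 → 2-byte char #4 = D9 B0.
Offset 12: leading byte 0xC7 = 11000111 → 2-byte char #5 = C7 A9.
Offset 14: leading byte 0x64 = 01100100 → 1-byte char #6 = 64.
Offset 15: leading byte 0xF0 = 11110000 → 4-byte char #7 = F0 B8 AC 99.
Offset 19: leading byte 0xC6 = 11000110 → 2-byte char #8 = C6 9E.
Leading byte 0xC6 = 11000110 matches 110xxxxx → 2-byte sequence.
Byte 1: 0xC6 = 11000110, payload 00110 (5 bits).
Byte 2: 0x9E = 10011110 (10xxxxxx ✓), payload 011110.
Concatenate: 00110011110 = 0x19E (11 bits → U+019E).

U+019E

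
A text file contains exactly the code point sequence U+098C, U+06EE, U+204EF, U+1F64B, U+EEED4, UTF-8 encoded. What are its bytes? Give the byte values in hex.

U+098C: 3-byte form → E0 A6 8C.
U+06EE: 2-byte form → DB AE.
U+204EF: 4-byte form → F0 A0 93 AF.
U+1F64B: 4-byte form → F0 9F 99 8B.
U+EEED4: 4-byte form → F3 AE BB 94.
Concatenated (17 bytes): E0 A6 8C DB AE F0 A0 93 AF F0 9F 99 8B F3 AE BB 94.

E0 A6 8C DB AE F0 A0 93 AF F0 9F 99 8B F3 AE BB 94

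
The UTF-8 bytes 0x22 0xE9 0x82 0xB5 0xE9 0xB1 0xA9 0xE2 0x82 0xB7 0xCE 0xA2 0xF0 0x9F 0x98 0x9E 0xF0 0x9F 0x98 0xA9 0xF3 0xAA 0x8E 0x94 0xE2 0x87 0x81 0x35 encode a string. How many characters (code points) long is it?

Byte at offset 0: 0x22 = 00100010 → 1-byte char (#1). Advance 1.
Byte at offset 1: 0xE9 = 11101001 → 3-byte char (#2). Advance 3.
Byte at offset 4: 0xE9 = 11101001 → 3-byte char (#3). Advance 3.
Byte at offset 7: 0xE2 = 11100010 → 3-byte char (#4). Advance 3.
Byte at offset 10: 0xCE = 11001110 → 2-byte char (#5). Advance 2.
Byte at offset 12: 0xF0 = 11110000 → 4-byte char (#6). Advance 4.
Byte at offset 16: 0xF0 = 11110000 → 4-byte char (#7). Advance 4.
Byte at offset 20: 0xF3 = 11110011 → 4-byte char (#8). Advance 4.
Byte at offset 24: 0xE2 = 11100010 → 3-byte char (#9). Advance 3.
Byte at offset 27: 0x35 = 00110101 → 1-byte char (#10). Advance 1.
Reached end at offset 28 after 10 code points.

10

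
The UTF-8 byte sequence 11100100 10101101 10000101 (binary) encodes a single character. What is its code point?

Leading byte 0xE4 = 11100100 matches 1110xxxx → 3-byte sequence.
Byte 1: 0xE4 = 11100100, payload 0100 (4 bits).
Byte 2: 0xAD = 10101101 (10xxxxxx ✓), payload 101101.
Byte 3: 0x85 = 10000101 (10xxxxxx ✓), payload 000101.
Concatenate: 0100101101000101 = 0x4B45 (16 bits → U+4B45).

U+4B45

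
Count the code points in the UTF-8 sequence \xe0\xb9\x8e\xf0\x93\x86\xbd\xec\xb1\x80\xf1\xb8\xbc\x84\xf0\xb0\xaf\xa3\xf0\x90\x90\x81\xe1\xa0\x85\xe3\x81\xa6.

Byte at offset 0: 0xE0 = 11100000 → 3-byte char (#1). Advance 3.
Byte at offset 3: 0xF0 = 11110000 → 4-byte char (#2). Advance 4.
Byte at offset 7: 0xEC = 11101100 → 3-byte char (#3). Advance 3.
Byte at offset 10: 0xF1 = 11110001 → 4-byte char (#4). Advance 4.
Byte at offset 14: 0xF0 = 11110000 → 4-byte char (#5). Advance 4.
Byte at offset 18: 0xF0 = 11110000 → 4-byte char (#6). Advance 4.
Byte at offset 22: 0xE1 = 11100001 → 3-byte char (#7). Advance 3.
Byte at offset 25: 0xE3 = 11100011 → 3-byte char (#8). Advance 3.
Reached end at offset 28 after 8 code points.

8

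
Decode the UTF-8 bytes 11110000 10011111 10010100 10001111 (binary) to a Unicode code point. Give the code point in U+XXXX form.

U+1F50F

Leading byte 0xF0 = 11110000 matches 11110xxx → 4-byte sequence.
Byte 1: 0xF0 = 11110000, payload 000 (3 bits).
Byte 2: 0x9F = 10011111 (10xxxxxx ✓), payload 011111.
Byte 3: 0x94 = 10010100 (10xxxxxx ✓), payload 010100.
Byte 4: 0x8F = 10001111 (10xxxxxx ✓), payload 001111.
Concatenate: 000011111010100001111 = 0x1F50F (21 bits → U+1F50F).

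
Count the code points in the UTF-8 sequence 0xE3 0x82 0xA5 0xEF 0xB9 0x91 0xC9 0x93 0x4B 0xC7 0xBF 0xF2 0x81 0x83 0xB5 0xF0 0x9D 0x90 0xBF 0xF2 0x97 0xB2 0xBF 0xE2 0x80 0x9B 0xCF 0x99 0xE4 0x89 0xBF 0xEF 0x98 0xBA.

Byte at offset 0: 0xE3 = 11100011 → 3-byte char (#1). Advance 3.
Byte at offset 3: 0xEF = 11101111 → 3-byte char (#2). Advance 3.
Byte at offset 6: 0xC9 = 11001001 → 2-byte char (#3). Advance 2.
Byte at offset 8: 0x4B = 01001011 → 1-byte char (#4). Advance 1.
Byte at offset 9: 0xC7 = 11000111 → 2-byte char (#5). Advance 2.
Byte at offset 11: 0xF2 = 11110010 → 4-byte char (#6). Advance 4.
Byte at offset 15: 0xF0 = 11110000 → 4-byte char (#7). Advance 4.
Byte at offset 19: 0xF2 = 11110010 → 4-byte char (#8). Advance 4.
Byte at offset 23: 0xE2 = 11100010 → 3-byte char (#9). Advance 3.
Byte at offset 26: 0xCF = 11001111 → 2-byte char (#10). Advance 2.
Byte at offset 28: 0xE4 = 11100100 → 3-byte char (#11). Advance 3.
Byte at offset 31: 0xEF = 11101111 → 3-byte char (#12). Advance 3.
Reached end at offset 34 after 12 code points.

12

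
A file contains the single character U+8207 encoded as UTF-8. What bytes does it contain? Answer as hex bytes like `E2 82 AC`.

E8 88 87

U+8207 = 0x8207 = 33287 decimal. In range U+0800–U+FFFF → 3-byte form: 1110xxxx 10xxxxxx 10xxxxxx.
Binary (16 bits): 1000001000000111.
Split 4+6+6: 1000 | 001000 | 000111.
Byte 1: 11101000 = 0xE8.
Byte 2: 10001000 = 0x88.
Byte 3: 10000111 = 0x87.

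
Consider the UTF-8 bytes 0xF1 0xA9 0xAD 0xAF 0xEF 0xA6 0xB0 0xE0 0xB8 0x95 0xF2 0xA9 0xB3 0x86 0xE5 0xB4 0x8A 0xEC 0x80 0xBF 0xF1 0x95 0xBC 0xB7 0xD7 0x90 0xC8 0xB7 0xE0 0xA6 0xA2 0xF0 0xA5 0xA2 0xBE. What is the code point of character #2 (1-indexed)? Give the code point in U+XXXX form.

U+F9B0

Offset 0: leading byte 0xF1 = 11110001 → 4-byte char #1 = F1 A9 AD AF.
Offset 4: leading byte 0xEF = 11101111 → 3-byte char #2 = EF A6 B0.
Leading byte 0xEF = 11101111 matches 1110xxxx → 3-byte sequence.
Byte 1: 0xEF = 11101111, payload 1111 (4 bits).
Byte 2: 0xA6 = 10100110 (10xxxxxx ✓), payload 100110.
Byte 3: 0xB0 = 10110000 (10xxxxxx ✓), payload 110000.
Concatenate: 1111100110110000 = 0xF9B0 (16 bits → U+F9B0).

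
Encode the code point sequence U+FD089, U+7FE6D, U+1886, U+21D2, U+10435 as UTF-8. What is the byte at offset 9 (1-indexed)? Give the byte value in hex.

0xE1

1-indexed offset 9 is 0-indexed offset 8.
U+FD089 → 4-byte form F3 BD 82 89 at offsets 0–3.
U+7FE6D → 4-byte form F1 BF B9 AD at offsets 4–7.
U+1886 → 3-byte form E1 A2 86 at offsets 8–10.
Offset 8 falls in char 3's range; it's byte 1 of E1 A2 86 = 0xE1.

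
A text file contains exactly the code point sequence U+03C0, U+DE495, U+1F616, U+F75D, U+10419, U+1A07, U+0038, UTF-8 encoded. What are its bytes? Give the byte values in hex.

CF 80 F3 9E 92 95 F0 9F 98 96 EF 9D 9D F0 90 90 99 E1 A8 87 38

U+03C0: 2-byte form → CF 80.
U+DE495: 4-byte form → F3 9E 92 95.
U+1F616: 4-byte form → F0 9F 98 96.
U+F75D: 3-byte form → EF 9D 9D.
U+10419: 4-byte form → F0 90 90 99.
U+1A07: 3-byte form → E1 A8 87.
U+0038: 1-byte form → 38.
Concatenated (21 bytes): CF 80 F3 9E 92 95 F0 9F 98 96 EF 9D 9D F0 90 90 99 E1 A8 87 38.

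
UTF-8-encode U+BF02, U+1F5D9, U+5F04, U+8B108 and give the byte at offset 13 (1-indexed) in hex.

0x84

1-indexed offset 13 is 0-indexed offset 12.
U+BF02 → 3-byte form EB BC 82 at offsets 0–2.
U+1F5D9 → 4-byte form F0 9F 97 99 at offsets 3–6.
U+5F04 → 3-byte form E5 BC 84 at offsets 7–9.
U+8B108 → 4-byte form F2 8B 84 88 at offsets 10–13.
Offset 12 falls in char 4's range; it's byte 3 of F2 8B 84 88 = 0x84.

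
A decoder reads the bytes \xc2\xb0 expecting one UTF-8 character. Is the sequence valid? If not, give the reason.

valid

Leading byte 0xC2 = 11000010 → 2-byte form.
Continuation bytes 0xB0=10110000 all match 10xxxxxx.
Decoded value 0xB0 is ≥ 0x80 (shortest form) and not a surrogate.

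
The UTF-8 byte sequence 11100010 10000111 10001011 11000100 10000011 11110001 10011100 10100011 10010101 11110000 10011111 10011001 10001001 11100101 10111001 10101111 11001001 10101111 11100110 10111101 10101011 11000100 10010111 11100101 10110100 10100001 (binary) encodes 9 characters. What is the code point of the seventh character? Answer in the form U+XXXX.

U+6F6B

Offset 0: leading byte 0xE2 = 11100010 → 3-byte char #1 = E2 87 8B.
Offset 3: leading byte 0xC4 = 11000100 → 2-byte char #2 = C4 83.
Offset 5: leading byte 0xF1 = 11110001 → 4-byte char #3 = F1 9C A3 95.
Offset 9: leading byte 0xF0 = 11110000 → 4-byte char #4 = F0 9F 99 89.
Offset 13: leading byte 0xE5 = 11100101 → 3-byte char #5 = E5 B9 AF.
Offset 16: leading byte 0xC9 = 11001001 → 2-byte char #6 = C9 AF.
Offset 18: leading byte 0xE6 = 11100110 → 3-byte char #7 = E6 BD AB.
Leading byte 0xE6 = 11100110 matches 1110xxxx → 3-byte sequence.
Byte 1: 0xE6 = 11100110, payload 0110 (4 bits).
Byte 2: 0xBD = 10111101 (10xxxxxx ✓), payload 111101.
Byte 3: 0xAB = 10101011 (10xxxxxx ✓), payload 101011.
Concatenate: 0110111101101011 = 0x6F6B (16 bits → U+6F6B).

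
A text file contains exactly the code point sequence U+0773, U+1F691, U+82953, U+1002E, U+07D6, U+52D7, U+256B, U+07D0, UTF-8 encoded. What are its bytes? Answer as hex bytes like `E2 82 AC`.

DD B3 F0 9F 9A 91 F2 82 A5 93 F0 90 80 AE DF 96 E5 8B 97 E2 95 AB DF 90

U+0773: 2-byte form → DD B3.
U+1F691: 4-byte form → F0 9F 9A 91.
U+82953: 4-byte form → F2 82 A5 93.
U+1002E: 4-byte form → F0 90 80 AE.
U+07D6: 2-byte form → DF 96.
U+52D7: 3-byte form → E5 8B 97.
U+256B: 3-byte form → E2 95 AB.
U+07D0: 2-byte form → DF 90.
Concatenated (24 bytes): DD B3 F0 9F 9A 91 F2 82 A5 93 F0 90 80 AE DF 96 E5 8B 97 E2 95 AB DF 90.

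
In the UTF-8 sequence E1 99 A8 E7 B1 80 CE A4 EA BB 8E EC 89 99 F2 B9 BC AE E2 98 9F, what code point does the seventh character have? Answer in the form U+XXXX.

Offset 0: leading byte 0xE1 = 11100001 → 3-byte char #1 = E1 99 A8.
Offset 3: leading byte 0xE7 = 11100111 → 3-byte char #2 = E7 B1 80.
Offset 6: leading byte 0xCE = 11001110 → 2-byte char #3 = CE A4.
Offset 8: leading byte 0xEA = 11101010 → 3-byte char #4 = EA BB 8E.
Offset 11: leading byte 0xEC = 11101100 → 3-byte char #5 = EC 89 99.
Offset 14: leading byte 0xF2 = 11110010 → 4-byte char #6 = F2 B9 BC AE.
Offset 18: leading byte 0xE2 = 11100010 → 3-byte char #7 = E2 98 9F.
Leading byte 0xE2 = 11100010 matches 1110xxxx → 3-byte sequence.
Byte 1: 0xE2 = 11100010, payload 0010 (4 bits).
Byte 2: 0x98 = 10011000 (10xxxxxx ✓), payload 011000.
Byte 3: 0x9F = 10011111 (10xxxxxx ✓), payload 011111.
Concatenate: 0010011000011111 = 0x261F (16 bits → U+261F).

U+261F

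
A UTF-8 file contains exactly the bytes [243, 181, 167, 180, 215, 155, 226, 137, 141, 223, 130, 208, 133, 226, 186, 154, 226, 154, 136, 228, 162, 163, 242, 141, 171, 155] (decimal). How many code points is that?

Byte at offset 0: 0xF3 = 11110011 → 4-byte char (#1). Advance 4.
Byte at offset 4: 0xD7 = 11010111 → 2-byte char (#2). Advance 2.
Byte at offset 6: 0xE2 = 11100010 → 3-byte char (#3). Advance 3.
Byte at offset 9: 0xDF = 11011111 → 2-byte char (#4). Advance 2.
Byte at offset 11: 0xD0 = 11010000 → 2-byte char (#5). Advance 2.
Byte at offset 13: 0xE2 = 11100010 → 3-byte char (#6). Advance 3.
Byte at offset 16: 0xE2 = 11100010 → 3-byte char (#7). Advance 3.
Byte at offset 19: 0xE4 = 11100100 → 3-byte char (#8). Advance 3.
Byte at offset 22: 0xF2 = 11110010 → 4-byte char (#9). Advance 4.
Reached end at offset 26 after 9 code points.

9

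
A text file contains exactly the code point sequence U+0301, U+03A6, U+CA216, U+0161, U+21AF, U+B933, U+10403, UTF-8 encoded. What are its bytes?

U+0301: 2-byte form → CC 81.
U+03A6: 2-byte form → CE A6.
U+CA216: 4-byte form → F3 8A 88 96.
U+0161: 2-byte form → C5 A1.
U+21AF: 3-byte form → E2 86 AF.
U+B933: 3-byte form → EB A4 B3.
U+10403: 4-byte form → F0 90 90 83.
Concatenated (20 bytes): CC 81 CE A6 F3 8A 88 96 C5 A1 E2 86 AF EB A4 B3 F0 90 90 83.

CC 81 CE A6 F3 8A 88 96 C5 A1 E2 86 AF EB A4 B3 F0 90 90 83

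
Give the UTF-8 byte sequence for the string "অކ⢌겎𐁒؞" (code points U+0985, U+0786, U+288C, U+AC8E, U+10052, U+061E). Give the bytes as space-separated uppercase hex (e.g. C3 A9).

U+0985: 3-byte form → E0 A6 85.
U+0786: 2-byte form → DE 86.
U+288C: 3-byte form → E2 A2 8C.
U+AC8E: 3-byte form → EA B2 8E.
U+10052: 4-byte form → F0 90 81 92.
U+061E: 2-byte form → D8 9E.
Concatenated (17 bytes): E0 A6 85 DE 86 E2 A2 8C EA B2 8E F0 90 81 92 D8 9E.

E0 A6 85 DE 86 E2 A2 8C EA B2 8E F0 90 81 92 D8 9E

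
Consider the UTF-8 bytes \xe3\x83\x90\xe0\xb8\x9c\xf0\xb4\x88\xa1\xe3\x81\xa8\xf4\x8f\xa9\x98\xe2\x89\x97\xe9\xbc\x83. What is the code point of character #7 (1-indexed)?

Offset 0: leading byte 0xE3 = 11100011 → 3-byte char #1 = E3 83 90.
Offset 3: leading byte 0xE0 = 11100000 → 3-byte char #2 = E0 B8 9C.
Offset 6: leading byte 0xF0 = 11110000 → 4-byte char #3 = F0 B4 88 A1.
Offset 10: leading byte 0xE3 = 11100011 → 3-byte char #4 = E3 81 A8.
Offset 13: leading byte 0xF4 = 11110100 → 4-byte char #5 = F4 8F A9 98.
Offset 17: leading byte 0xE2 = 11100010 → 3-byte char #6 = E2 89 97.
Offset 20: leading byte 0xE9 = 11101001 → 3-byte char #7 = E9 BC 83.
Leading byte 0xE9 = 11101001 matches 1110xxxx → 3-byte sequence.
Byte 1: 0xE9 = 11101001, payload 1001 (4 bits).
Byte 2: 0xBC = 10111100 (10xxxxxx ✓), payload 111100.
Byte 3: 0x83 = 10000011 (10xxxxxx ✓), payload 000011.
Concatenate: 1001111100000011 = 0x9F03 (16 bits → U+9F03).

U+9F03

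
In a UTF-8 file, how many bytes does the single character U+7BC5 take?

U+7BC5 = 0x7BC5. UTF-8 uses 1 byte below 0x80, 2 below 0x800, 3 below 0x10000, 4 up to 0x10FFFF. 0x7BC5 is in U+0800–U+FFFF → 3 bytes.

3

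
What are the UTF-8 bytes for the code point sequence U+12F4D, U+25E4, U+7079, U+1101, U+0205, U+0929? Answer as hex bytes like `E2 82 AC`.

F0 92 BD 8D E2 97 A4 E7 81 B9 E1 84 81 C8 85 E0 A4 A9

U+12F4D: 4-byte form → F0 92 BD 8D.
U+25E4: 3-byte form → E2 97 A4.
U+7079: 3-byte form → E7 81 B9.
U+1101: 3-byte form → E1 84 81.
U+0205: 2-byte form → C8 85.
U+0929: 3-byte form → E0 A4 A9.
Concatenated (18 bytes): F0 92 BD 8D E2 97 A4 E7 81 B9 E1 84 81 C8 85 E0 A4 A9.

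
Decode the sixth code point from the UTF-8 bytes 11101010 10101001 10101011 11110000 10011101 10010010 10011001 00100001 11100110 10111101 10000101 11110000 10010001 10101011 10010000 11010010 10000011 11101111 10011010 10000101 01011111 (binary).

U+0483

Offset 0: leading byte 0xEA = 11101010 → 3-byte char #1 = EA A9 AB.
Offset 3: leading byte 0xF0 = 11110000 → 4-byte char #2 = F0 9D 92 99.
Offset 7: leading byte 0x21 = 00100001 → 1-byte char #3 = 21.
Offset 8: leading byte 0xE6 = 11100110 → 3-byte char #4 = E6 BD 85.
Offset 11: leading byte 0xF0 = 11110000 → 4-byte char #5 = F0 91 AB 90.
Offset 15: leading byte 0xD2 = 11010010 → 2-byte char #6 = D2 83.
Leading byte 0xD2 = 11010010 matches 110xxxxx → 2-byte sequence.
Byte 1: 0xD2 = 11010010, payload 10010 (5 bits).
Byte 2: 0x83 = 10000011 (10xxxxxx ✓), payload 000011.
Concatenate: 10010000011 = 0x483 (11 bits → U+0483).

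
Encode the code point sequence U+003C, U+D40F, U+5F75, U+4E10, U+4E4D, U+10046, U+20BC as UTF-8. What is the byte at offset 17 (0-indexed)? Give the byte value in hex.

U+003C → 1-byte form 3C at offsets 0–0.
U+D40F → 3-byte form ED 90 8F at offsets 1–3.
U+5F75 → 3-byte form E5 BD B5 at offsets 4–6.
U+4E10 → 3-byte form E4 B8 90 at offsets 7–9.
U+4E4D → 3-byte form E4 B9 8D at offsets 10–12.
U+10046 → 4-byte form F0 90 81 86 at offsets 13–16.
U+20BC → 3-byte form E2 82 BC at offsets 17–19.
Offset 17 falls in char 7's range; it's byte 1 of E2 82 BC = 0xE2.

0xE2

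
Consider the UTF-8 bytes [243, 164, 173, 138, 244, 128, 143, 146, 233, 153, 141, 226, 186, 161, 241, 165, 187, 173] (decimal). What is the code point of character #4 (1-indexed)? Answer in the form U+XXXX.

U+2EA1

Offset 0: leading byte 0xF3 = 11110011 → 4-byte char #1 = F3 A4 AD 8A.
Offset 4: leading byte 0xF4 = 11110100 → 4-byte char #2 = F4 80 8F 92.
Offset 8: leading byte 0xE9 = 11101001 → 3-byte char #3 = E9 99 8D.
Offset 11: leading byte 0xE2 = 11100010 → 3-byte char #4 = E2 BA A1.
Leading byte 0xE2 = 11100010 matches 1110xxxx → 3-byte sequence.
Byte 1: 0xE2 = 11100010, payload 0010 (4 bits).
Byte 2: 0xBA = 10111010 (10xxxxxx ✓), payload 111010.
Byte 3: 0xA1 = 10100001 (10xxxxxx ✓), payload 100001.
Concatenate: 0010111010100001 = 0x2EA1 (16 bits → U+2EA1).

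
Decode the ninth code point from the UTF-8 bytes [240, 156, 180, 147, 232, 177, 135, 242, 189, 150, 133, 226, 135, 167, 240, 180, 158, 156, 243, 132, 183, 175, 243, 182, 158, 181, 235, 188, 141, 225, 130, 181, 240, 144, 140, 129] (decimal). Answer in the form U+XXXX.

U+10B5

Offset 0: leading byte 0xF0 = 11110000 → 4-byte char #1 = F0 9C B4 93.
Offset 4: leading byte 0xE8 = 11101000 → 3-byte char #2 = E8 B1 87.
Offset 7: leading byte 0xF2 = 11110010 → 4-byte char #3 = F2 BD 96 85.
Offset 11: leading byte 0xE2 = 11100010 → 3-byte char #4 = E2 87 A7.
Offset 14: leading byte 0xF0 = 11110000 → 4-byte char #5 = F0 B4 9E 9C.
Offset 18: leading byte 0xF3 = 11110011 → 4-byte char #6 = F3 84 B7 AF.
Offset 22: leading byte 0xF3 = 11110011 → 4-byte char #7 = F3 B6 9E B5.
Offset 26: leading byte 0xEB = 11101011 → 3-byte char #8 = EB BC 8D.
Offset 29: leading byte 0xE1 = 11100001 → 3-byte char #9 = E1 82 B5.
Leading byte 0xE1 = 11100001 matches 1110xxxx → 3-byte sequence.
Byte 1: 0xE1 = 11100001, payload 0001 (4 bits).
Byte 2: 0x82 = 10000010 (10xxxxxx ✓), payload 000010.
Byte 3: 0xB5 = 10110101 (10xxxxxx ✓), payload 110101.
Concatenate: 0001000010110101 = 0x10B5 (16 bits → U+10B5).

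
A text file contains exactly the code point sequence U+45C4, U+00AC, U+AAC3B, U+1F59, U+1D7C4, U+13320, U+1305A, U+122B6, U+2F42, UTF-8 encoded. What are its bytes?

U+45C4: 3-byte form → E4 97 84.
U+00AC: 2-byte form → C2 AC.
U+AAC3B: 4-byte form → F2 AA B0 BB.
U+1F59: 3-byte form → E1 BD 99.
U+1D7C4: 4-byte form → F0 9D 9F 84.
U+13320: 4-byte form → F0 93 8C A0.
U+1305A: 4-byte form → F0 93 81 9A.
U+122B6: 4-byte form → F0 92 8A B6.
U+2F42: 3-byte form → E2 BD 82.
Concatenated (31 bytes): E4 97 84 C2 AC F2 AA B0 BB E1 BD 99 F0 9D 9F 84 F0 93 8C A0 F0 93 81 9A F0 92 8A B6 E2 BD 82.

E4 97 84 C2 AC F2 AA B0 BB E1 BD 99 F0 9D 9F 84 F0 93 8C A0 F0 93 81 9A F0 92 8A B6 E2 BD 82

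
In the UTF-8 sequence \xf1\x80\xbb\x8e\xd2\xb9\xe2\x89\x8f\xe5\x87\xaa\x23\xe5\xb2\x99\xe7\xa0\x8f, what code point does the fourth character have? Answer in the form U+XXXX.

Offset 0: leading byte 0xF1 = 11110001 → 4-byte char #1 = F1 80 BB 8E.
Offset 4: leading byte 0xD2 = 11010010 → 2-byte char #2 = D2 B9.
Offset 6: leading byte 0xE2 = 11100010 → 3-byte char #3 = E2 89 8F.
Offset 9: leading byte 0xE5 = 11100101 → 3-byte char #4 = E5 87 AA.
Leading byte 0xE5 = 11100101 matches 1110xxxx → 3-byte sequence.
Byte 1: 0xE5 = 11100101, payload 0101 (4 bits).
Byte 2: 0x87 = 10000111 (10xxxxxx ✓), payload 000111.
Byte 3: 0xAA = 10101010 (10xxxxxx ✓), payload 101010.
Concatenate: 0101000111101010 = 0x51EA (16 bits → U+51EA).

U+51EA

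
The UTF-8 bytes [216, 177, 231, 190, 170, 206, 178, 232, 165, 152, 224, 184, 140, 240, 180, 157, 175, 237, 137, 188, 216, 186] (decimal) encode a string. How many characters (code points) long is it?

8

Byte at offset 0: 0xD8 = 11011000 → 2-byte char (#1). Advance 2.
Byte at offset 2: 0xE7 = 11100111 → 3-byte char (#2). Advance 3.
Byte at offset 5: 0xCE = 11001110 → 2-byte char (#3). Advance 2.
Byte at offset 7: 0xE8 = 11101000 → 3-byte char (#4). Advance 3.
Byte at offset 10: 0xE0 = 11100000 → 3-byte char (#5). Advance 3.
Byte at offset 13: 0xF0 = 11110000 → 4-byte char (#6). Advance 4.
Byte at offset 17: 0xED = 11101101 → 3-byte char (#7). Advance 3.
Byte at offset 20: 0xD8 = 11011000 → 2-byte char (#8). Advance 2.
Reached end at offset 22 after 8 code points.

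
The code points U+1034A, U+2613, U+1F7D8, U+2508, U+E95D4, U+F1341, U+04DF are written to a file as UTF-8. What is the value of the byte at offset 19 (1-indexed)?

0xF3

1-indexed offset 19 is 0-indexed offset 18.
U+1034A → 4-byte form F0 90 8D 8A at offsets 0–3.
U+2613 → 3-byte form E2 98 93 at offsets 4–6.
U+1F7D8 → 4-byte form F0 9F 9F 98 at offsets 7–10.
U+2508 → 3-byte form E2 94 88 at offsets 11–13.
U+E95D4 → 4-byte form F3 A9 97 94 at offsets 14–17.
U+F1341 → 4-byte form F3 B1 8D 81 at offsets 18–21.
Offset 18 falls in char 6's range; it's byte 1 of F3 B1 8D 81 = 0xF3.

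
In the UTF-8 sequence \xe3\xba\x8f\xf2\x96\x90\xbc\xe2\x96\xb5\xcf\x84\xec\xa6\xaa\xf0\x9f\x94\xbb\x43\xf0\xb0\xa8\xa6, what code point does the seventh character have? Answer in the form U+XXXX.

Offset 0: leading byte 0xE3 = 11100011 → 3-byte char #1 = E3 BA 8F.
Offset 3: leading byte 0xF2 = 11110010 → 4-byte char #2 = F2 96 90 BC.
Offset 7: leading byte 0xE2 = 11100010 → 3-byte char #3 = E2 96 B5.
Offset 10: leading byte 0xCF = 11001111 → 2-byte char #4 = CF 84.
Offset 12: leading byte 0xEC = 11101100 → 3-byte char #5 = EC A6 AA.
Offset 15: leading byte 0xF0 = 11110000 → 4-byte char #6 = F0 9F 94 BB.
Offset 19: leading byte 0x43 = 01000011 → 1-byte char #7 = 43.
Leading byte 0x43 = 01000011 matches 0xxxxxxx → 1-byte sequence.
Byte 1: 0x43 = 01000011, payload 1000011 (7 bits).
Concatenate: 1000011 = 0x43 (7 bits → U+0043).

U+0043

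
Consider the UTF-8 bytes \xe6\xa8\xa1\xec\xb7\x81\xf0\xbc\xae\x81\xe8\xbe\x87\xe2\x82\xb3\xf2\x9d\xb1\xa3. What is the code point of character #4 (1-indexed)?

U+8F87

Offset 0: leading byte 0xE6 = 11100110 → 3-byte char #1 = E6 A8 A1.
Offset 3: leading byte 0xEC = 11101100 → 3-byte char #2 = EC B7 81.
Offset 6: leading byte 0xF0 = 11110000 → 4-byte char #3 = F0 BC AE 81.
Offset 10: leading byte 0xE8 = 11101000 → 3-byte char #4 = E8 BE 87.
Leading byte 0xE8 = 11101000 matches 1110xxxx → 3-byte sequence.
Byte 1: 0xE8 = 11101000, payload 1000 (4 bits).
Byte 2: 0xBE = 10111110 (10xxxxxx ✓), payload 111110.
Byte 3: 0x87 = 10000111 (10xxxxxx ✓), payload 000111.
Concatenate: 1000111110000111 = 0x8F87 (16 bits → U+8F87).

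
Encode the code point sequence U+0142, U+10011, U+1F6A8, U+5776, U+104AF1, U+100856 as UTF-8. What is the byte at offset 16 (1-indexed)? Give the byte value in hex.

1-indexed offset 16 is 0-indexed offset 15.
U+0142 → 2-byte form C5 82 at offsets 0–1.
U+10011 → 4-byte form F0 90 80 91 at offsets 2–5.
U+1F6A8 → 4-byte form F0 9F 9A A8 at offsets 6–9.
U+5776 → 3-byte form E5 9D B6 at offsets 10–12.
U+104AF1 → 4-byte form F4 84 AB B1 at offsets 13–16.
Offset 15 falls in char 5's range; it's byte 3 of F4 84 AB B1 = 0xAB.

0xAB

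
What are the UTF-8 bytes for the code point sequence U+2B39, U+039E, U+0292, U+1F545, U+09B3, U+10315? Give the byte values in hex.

U+2B39: 3-byte form → E2 AC B9.
U+039E: 2-byte form → CE 9E.
U+0292: 2-byte form → CA 92.
U+1F545: 4-byte form → F0 9F 95 85.
U+09B3: 3-byte form → E0 A6 B3.
U+10315: 4-byte form → F0 90 8C 95.
Concatenated (18 bytes): E2 AC B9 CE 9E CA 92 F0 9F 95 85 E0 A6 B3 F0 90 8C 95.

E2 AC B9 CE 9E CA 92 F0 9F 95 85 E0 A6 B3 F0 90 8C 95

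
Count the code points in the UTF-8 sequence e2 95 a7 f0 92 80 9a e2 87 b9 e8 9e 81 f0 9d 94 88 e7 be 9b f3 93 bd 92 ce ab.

Byte at offset 0: 0xE2 = 11100010 → 3-byte char (#1). Advance 3.
Byte at offset 3: 0xF0 = 11110000 → 4-byte char (#2). Advance 4.
Byte at offset 7: 0xE2 = 11100010 → 3-byte char (#3). Advance 3.
Byte at offset 10: 0xE8 = 11101000 → 3-byte char (#4). Advance 3.
Byte at offset 13: 0xF0 = 11110000 → 4-byte char (#5). Advance 4.
Byte at offset 17: 0xE7 = 11100111 → 3-byte char (#6). Advance 3.
Byte at offset 20: 0xF3 = 11110011 → 4-byte char (#7). Advance 4.
Byte at offset 24: 0xCE = 11001110 → 2-byte char (#8). Advance 2.
Reached end at offset 26 after 8 code points.

8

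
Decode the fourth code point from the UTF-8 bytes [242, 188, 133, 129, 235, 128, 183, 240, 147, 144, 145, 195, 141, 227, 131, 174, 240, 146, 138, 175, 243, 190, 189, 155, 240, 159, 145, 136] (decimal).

U+00CD

Offset 0: leading byte 0xF2 = 11110010 → 4-byte char #1 = F2 BC 85 81.
Offset 4: leading byte 0xEB = 11101011 → 3-byte char #2 = EB 80 B7.
Offset 7: leading byte 0xF0 = 11110000 → 4-byte char #3 = F0 93 90 91.
Offset 11: leading byte 0xC3 = 11000011 → 2-byte char #4 = C3 8D.
Leading byte 0xC3 = 11000011 matches 110xxxxx → 2-byte sequence.
Byte 1: 0xC3 = 11000011, payload 00011 (5 bits).
Byte 2: 0x8D = 10001101 (10xxxxxx ✓), payload 001101.
Concatenate: 00011001101 = 0xCD (11 bits → U+00CD).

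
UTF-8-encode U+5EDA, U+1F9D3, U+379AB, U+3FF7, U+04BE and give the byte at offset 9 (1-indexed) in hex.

0xB7

1-indexed offset 9 is 0-indexed offset 8.
U+5EDA → 3-byte form E5 BB 9A at offsets 0–2.
U+1F9D3 → 4-byte form F0 9F A7 93 at offsets 3–6.
U+379AB → 4-byte form F0 B7 A6 AB at offsets 7–10.
Offset 8 falls in char 3's range; it's byte 2 of F0 B7 A6 AB = 0xB7.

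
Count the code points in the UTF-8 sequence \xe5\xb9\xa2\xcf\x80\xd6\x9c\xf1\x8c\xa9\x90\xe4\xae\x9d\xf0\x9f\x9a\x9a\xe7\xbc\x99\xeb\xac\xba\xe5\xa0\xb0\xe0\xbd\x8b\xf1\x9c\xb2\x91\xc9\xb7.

12

Byte at offset 0: 0xE5 = 11100101 → 3-byte char (#1). Advance 3.
Byte at offset 3: 0xCF = 11001111 → 2-byte char (#2). Advance 2.
Byte at offset 5: 0xD6 = 11010110 → 2-byte char (#3). Advance 2.
Byte at offset 7: 0xF1 = 11110001 → 4-byte char (#4). Advance 4.
Byte at offset 11: 0xE4 = 11100100 → 3-byte char (#5). Advance 3.
Byte at offset 14: 0xF0 = 11110000 → 4-byte char (#6). Advance 4.
Byte at offset 18: 0xE7 = 11100111 → 3-byte char (#7). Advance 3.
Byte at offset 21: 0xEB = 11101011 → 3-byte char (#8). Advance 3.
Byte at offset 24: 0xE5 = 11100101 → 3-byte char (#9). Advance 3.
Byte at offset 27: 0xE0 = 11100000 → 3-byte char (#10). Advance 3.
Byte at offset 30: 0xF1 = 11110001 → 4-byte char (#11). Advance 4.
Byte at offset 34: 0xC9 = 11001001 → 2-byte char (#12). Advance 2.
Reached end at offset 36 after 12 code points.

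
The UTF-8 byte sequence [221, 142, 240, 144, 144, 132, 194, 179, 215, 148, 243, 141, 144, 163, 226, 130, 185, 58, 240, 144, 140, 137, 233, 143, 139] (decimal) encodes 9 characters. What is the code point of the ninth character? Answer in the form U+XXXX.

Offset 0: leading byte 0xDD = 11011101 → 2-byte char #1 = DD 8E.
Offset 2: leading byte 0xF0 = 11110000 → 4-byte char #2 = F0 90 90 84.
Offset 6: leading byte 0xC2 = 11000010 → 2-byte char #3 = C2 B3.
Offset 8: leading byte 0xD7 = 11010111 → 2-byte char #4 = D7 94.
Offset 10: leading byte 0xF3 = 11110011 → 4-byte char #5 = F3 8D 90 A3.
Offset 14: leading byte 0xE2 = 11100010 → 3-byte char #6 = E2 82 B9.
Offset 17: leading byte 0x3A = 00111010 → 1-byte char #7 = 3A.
Offset 18: leading byte 0xF0 = 11110000 → 4-byte char #8 = F0 90 8C 89.
Offset 22: leading byte 0xE9 = 11101001 → 3-byte char #9 = E9 8F 8B.
Leading byte 0xE9 = 11101001 matches 1110xxxx → 3-byte sequence.
Byte 1: 0xE9 = 11101001, payload 1001 (4 bits).
Byte 2: 0x8F = 10001111 (10xxxxxx ✓), payload 001111.
Byte 3: 0x8B = 10001011 (10xxxxxx ✓), payload 001011.
Concatenate: 1001001111001011 = 0x93CB (16 bits → U+93CB).

U+93CB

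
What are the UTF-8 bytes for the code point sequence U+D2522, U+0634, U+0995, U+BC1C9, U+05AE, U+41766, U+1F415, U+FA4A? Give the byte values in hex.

U+D2522: 4-byte form → F3 92 94 A2.
U+0634: 2-byte form → D8 B4.
U+0995: 3-byte form → E0 A6 95.
U+BC1C9: 4-byte form → F2 BC 87 89.
U+05AE: 2-byte form → D6 AE.
U+41766: 4-byte form → F1 81 9D A6.
U+1F415: 4-byte form → F0 9F 90 95.
U+FA4A: 3-byte form → EF A9 8A.
Concatenated (26 bytes): F3 92 94 A2 D8 B4 E0 A6 95 F2 BC 87 89 D6 AE F1 81 9D A6 F0 9F 90 95 EF A9 8A.

F3 92 94 A2 D8 B4 E0 A6 95 F2 BC 87 89 D6 AE F1 81 9D A6 F0 9F 90 95 EF A9 8A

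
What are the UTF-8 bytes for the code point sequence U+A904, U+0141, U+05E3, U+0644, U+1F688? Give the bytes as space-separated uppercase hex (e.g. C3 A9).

EA A4 84 C5 81 D7 A3 D9 84 F0 9F 9A 88

U+A904: 3-byte form → EA A4 84.
U+0141: 2-byte form → C5 81.
U+05E3: 2-byte form → D7 A3.
U+0644: 2-byte form → D9 84.
U+1F688: 4-byte form → F0 9F 9A 88.
Concatenated (13 bytes): EA A4 84 C5 81 D7 A3 D9 84 F0 9F 9A 88.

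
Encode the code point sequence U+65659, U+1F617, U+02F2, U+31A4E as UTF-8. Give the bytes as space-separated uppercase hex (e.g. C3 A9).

F1 A5 99 99 F0 9F 98 97 CB B2 F0 B1 A9 8E

U+65659: 4-byte form → F1 A5 99 99.
U+1F617: 4-byte form → F0 9F 98 97.
U+02F2: 2-byte form → CB B2.
U+31A4E: 4-byte form → F0 B1 A9 8E.
Concatenated (14 bytes): F1 A5 99 99 F0 9F 98 97 CB B2 F0 B1 A9 8E.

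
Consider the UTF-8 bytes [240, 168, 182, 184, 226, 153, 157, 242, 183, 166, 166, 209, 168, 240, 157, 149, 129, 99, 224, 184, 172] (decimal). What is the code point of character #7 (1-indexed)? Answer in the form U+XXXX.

U+0E2C

Offset 0: leading byte 0xF0 = 11110000 → 4-byte char #1 = F0 A8 B6 B8.
Offset 4: leading byte 0xE2 = 11100010 → 3-byte char #2 = E2 99 9D.
Offset 7: leading byte 0xF2 = 11110010 → 4-byte char #3 = F2 B7 A6 A6.
Offset 11: leading byte 0xD1 = 11010001 → 2-byte char #4 = D1 A8.
Offset 13: leading byte 0xF0 = 11110000 → 4-byte char #5 = F0 9D 95 81.
Offset 17: leading byte 0x63 = 01100011 → 1-byte char #6 = 63.
Offset 18: leading byte 0xE0 = 11100000 → 3-byte char #7 = E0 B8 AC.
Leading byte 0xE0 = 11100000 matches 1110xxxx → 3-byte sequence.
Byte 1: 0xE0 = 11100000, payload 0000 (4 bits).
Byte 2: 0xB8 = 10111000 (10xxxxxx ✓), payload 111000.
Byte 3: 0xAC = 10101100 (10xxxxxx ✓), payload 101100.
Concatenate: 0000111000101100 = 0xE2C (16 bits → U+0E2C).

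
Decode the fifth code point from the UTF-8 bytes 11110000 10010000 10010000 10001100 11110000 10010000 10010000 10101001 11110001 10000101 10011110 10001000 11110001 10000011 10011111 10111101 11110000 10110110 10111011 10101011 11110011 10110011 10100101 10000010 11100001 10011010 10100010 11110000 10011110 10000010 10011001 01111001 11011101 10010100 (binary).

Offset 0: leading byte 0xF0 = 11110000 → 4-byte char #1 = F0 90 90 8C.
Offset 4: leading byte 0xF0 = 11110000 → 4-byte char #2 = F0 90 90 A9.
Offset 8: leading byte 0xF1 = 11110001 → 4-byte char #3 = F1 85 9E 88.
Offset 12: leading byte 0xF1 = 11110001 → 4-byte char #4 = F1 83 9F BD.
Offset 16: leading byte 0xF0 = 11110000 → 4-byte char #5 = F0 B6 BB AB.
Leading byte 0xF0 = 11110000 matches 11110xxx → 4-byte sequence.
Byte 1: 0xF0 = 11110000, payload 000 (3 bits).
Byte 2: 0xB6 = 10110110 (10xxxxxx ✓), payload 110110.
Byte 3: 0xBB = 10111011 (10xxxxxx ✓), payload 111011.
Byte 4: 0xAB = 10101011 (10xxxxxx ✓), payload 101011.
Concatenate: 000110110111011101011 = 0x36EEB (21 bits → U+36EEB).

U+36EEB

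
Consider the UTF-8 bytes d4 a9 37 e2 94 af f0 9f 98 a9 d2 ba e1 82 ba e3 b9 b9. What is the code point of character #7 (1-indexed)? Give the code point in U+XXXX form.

U+3E79

Offset 0: leading byte 0xD4 = 11010100 → 2-byte char #1 = D4 A9.
Offset 2: leading byte 0x37 = 00110111 → 1-byte char #2 = 37.
Offset 3: leading byte 0xE2 = 11100010 → 3-byte char #3 = E2 94 AF.
Offset 6: leading byte 0xF0 = 11110000 → 4-byte char #4 = F0 9F 98 A9.
Offset 10: leading byte 0xD2 = 11010010 → 2-byte char #5 = D2 BA.
Offset 12: leading byte 0xE1 = 11100001 → 3-byte char #6 = E1 82 BA.
Offset 15: leading byte 0xE3 = 11100011 → 3-byte char #7 = E3 B9 B9.
Leading byte 0xE3 = 11100011 matches 1110xxxx → 3-byte sequence.
Byte 1: 0xE3 = 11100011, payload 0011 (4 bits).
Byte 2: 0xB9 = 10111001 (10xxxxxx ✓), payload 111001.
Byte 3: 0xB9 = 10111001 (10xxxxxx ✓), payload 111001.
Concatenate: 0011111001111001 = 0x3E79 (16 bits → U+3E79).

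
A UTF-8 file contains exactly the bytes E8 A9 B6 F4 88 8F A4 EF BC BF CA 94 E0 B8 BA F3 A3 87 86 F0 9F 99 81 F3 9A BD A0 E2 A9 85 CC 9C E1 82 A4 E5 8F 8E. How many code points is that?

12

Byte at offset 0: 0xE8 = 11101000 → 3-byte char (#1). Advance 3.
Byte at offset 3: 0xF4 = 11110100 → 4-byte char (#2). Advance 4.
Byte at offset 7: 0xEF = 11101111 → 3-byte char (#3). Advance 3.
Byte at offset 10: 0xCA = 11001010 → 2-byte char (#4). Advance 2.
Byte at offset 12: 0xE0 = 11100000 → 3-byte char (#5). Advance 3.
Byte at offset 15: 0xF3 = 11110011 → 4-byte char (#6). Advance 4.
Byte at offset 19: 0xF0 = 11110000 → 4-byte char (#7). Advance 4.
Byte at offset 23: 0xF3 = 11110011 → 4-byte char (#8). Advance 4.
Byte at offset 27: 0xE2 = 11100010 → 3-byte char (#9). Advance 3.
Byte at offset 30: 0xCC = 11001100 → 2-byte char (#10). Advance 2.
Byte at offset 32: 0xE1 = 11100001 → 3-byte char (#11). Advance 3.
Byte at offset 35: 0xE5 = 11100101 → 3-byte char (#12). Advance 3.
Reached end at offset 38 after 12 code points.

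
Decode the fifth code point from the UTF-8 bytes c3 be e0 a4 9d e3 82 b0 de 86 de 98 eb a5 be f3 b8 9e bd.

U+0798

Offset 0: leading byte 0xC3 = 11000011 → 2-byte char #1 = C3 BE.
Offset 2: leading byte 0xE0 = 11100000 → 3-byte char #2 = E0 A4 9D.
Offset 5: leading byte 0xE3 = 11100011 → 3-byte char #3 = E3 82 B0.
Offset 8: leading byte 0xDE = 11011110 → 2-byte char #4 = DE 86.
Offset 10: leading byte 0xDE = 11011110 → 2-byte char #5 = DE 98.
Leading byte 0xDE = 11011110 matches 110xxxxx → 2-byte sequence.
Byte 1: 0xDE = 11011110, payload 11110 (5 bits).
Byte 2: 0x98 = 10011000 (10xxxxxx ✓), payload 011000.
Concatenate: 11110011000 = 0x798 (11 bits → U+0798).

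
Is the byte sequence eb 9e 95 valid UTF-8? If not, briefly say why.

Leading byte 0xEB = 11101011 → 3-byte form.
Continuation bytes 0x9E=10011110, 0x95=10010101 all match 10xxxxxx.
Decoded value 0xB795 is ≥ 0x800 (shortest form) and not a surrogate.

valid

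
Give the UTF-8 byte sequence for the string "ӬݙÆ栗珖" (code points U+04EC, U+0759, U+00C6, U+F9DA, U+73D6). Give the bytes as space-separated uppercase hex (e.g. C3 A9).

U+04EC: 2-byte form → D3 AC.
U+0759: 2-byte form → DD 99.
U+00C6: 2-byte form → C3 86.
U+F9DA: 3-byte form → EF A7 9A.
U+73D6: 3-byte form → E7 8F 96.
Concatenated (12 bytes): D3 AC DD 99 C3 86 EF A7 9A E7 8F 96.

D3 AC DD 99 C3 86 EF A7 9A E7 8F 96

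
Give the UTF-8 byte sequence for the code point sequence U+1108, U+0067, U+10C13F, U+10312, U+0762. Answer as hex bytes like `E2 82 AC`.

U+1108: 3-byte form → E1 84 88.
U+0067: 1-byte form → 67.
U+10C13F: 4-byte form → F4 8C 84 BF.
U+10312: 4-byte form → F0 90 8C 92.
U+0762: 2-byte form → DD A2.
Concatenated (14 bytes): E1 84 88 67 F4 8C 84 BF F0 90 8C 92 DD A2.

E1 84 88 67 F4 8C 84 BF F0 90 8C 92 DD A2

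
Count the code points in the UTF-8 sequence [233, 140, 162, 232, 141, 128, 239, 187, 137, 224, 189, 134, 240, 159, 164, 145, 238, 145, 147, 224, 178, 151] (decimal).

7

Byte at offset 0: 0xE9 = 11101001 → 3-byte char (#1). Advance 3.
Byte at offset 3: 0xE8 = 11101000 → 3-byte char (#2). Advance 3.
Byte at offset 6: 0xEF = 11101111 → 3-byte char (#3). Advance 3.
Byte at offset 9: 0xE0 = 11100000 → 3-byte char (#4). Advance 3.
Byte at offset 12: 0xF0 = 11110000 → 4-byte char (#5). Advance 4.
Byte at offset 16: 0xEE = 11101110 → 3-byte char (#6). Advance 3.
Byte at offset 19: 0xE0 = 11100000 → 3-byte char (#7). Advance 3.
Reached end at offset 22 after 7 code points.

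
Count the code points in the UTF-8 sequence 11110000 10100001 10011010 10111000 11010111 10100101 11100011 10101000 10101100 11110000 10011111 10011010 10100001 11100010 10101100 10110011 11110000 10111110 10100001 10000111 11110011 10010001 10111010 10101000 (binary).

7

Byte at offset 0: 0xF0 = 11110000 → 4-byte char (#1). Advance 4.
Byte at offset 4: 0xD7 = 11010111 → 2-byte char (#2). Advance 2.
Byte at offset 6: 0xE3 = 11100011 → 3-byte char (#3). Advance 3.
Byte at offset 9: 0xF0 = 11110000 → 4-byte char (#4). Advance 4.
Byte at offset 13: 0xE2 = 11100010 → 3-byte char (#5). Advance 3.
Byte at offset 16: 0xF0 = 11110000 → 4-byte char (#6). Advance 4.
Byte at offset 20: 0xF3 = 11110011 → 4-byte char (#7). Advance 4.
Reached end at offset 24 after 7 code points.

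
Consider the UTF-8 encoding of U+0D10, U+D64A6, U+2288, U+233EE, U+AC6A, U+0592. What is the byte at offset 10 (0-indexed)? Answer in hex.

U+0D10 → 3-byte form E0 B4 90 at offsets 0–2.
U+D64A6 → 4-byte form F3 96 92 A6 at offsets 3–6.
U+2288 → 3-byte form E2 8A 88 at offsets 7–9.
U+233EE → 4-byte form F0 A3 8F AE at offsets 10–13.
Offset 10 falls in char 4's range; it's byte 1 of F0 A3 8F AE = 0xF0.

0xF0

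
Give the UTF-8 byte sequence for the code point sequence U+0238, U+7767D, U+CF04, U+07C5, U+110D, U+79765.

C8 B8 F1 B7 99 BD EC BC 84 DF 85 E1 84 8D F1 B9 9D A5

U+0238: 2-byte form → C8 B8.
U+7767D: 4-byte form → F1 B7 99 BD.
U+CF04: 3-byte form → EC BC 84.
U+07C5: 2-byte form → DF 85.
U+110D: 3-byte form → E1 84 8D.
U+79765: 4-byte form → F1 B9 9D A5.
Concatenated (18 bytes): C8 B8 F1 B7 99 BD EC BC 84 DF 85 E1 84 8D F1 B9 9D A5.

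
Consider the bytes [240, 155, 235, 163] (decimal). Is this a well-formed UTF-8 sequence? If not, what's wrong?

Leading byte 0xF0 = 11110000 → 4-byte form.
Byte 3 is 0xEB = 11101011, which is not 10xxxxxx — expected a continuation byte.

invalid (non-continuation byte where continuation expected)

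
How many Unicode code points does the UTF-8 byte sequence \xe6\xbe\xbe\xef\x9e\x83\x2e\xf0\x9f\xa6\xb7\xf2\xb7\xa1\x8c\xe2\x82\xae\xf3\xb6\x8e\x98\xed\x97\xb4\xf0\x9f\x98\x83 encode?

Byte at offset 0: 0xE6 = 11100110 → 3-byte char (#1). Advance 3.
Byte at offset 3: 0xEF = 11101111 → 3-byte char (#2). Advance 3.
Byte at offset 6: 0x2E = 00101110 → 1-byte char (#3). Advance 1.
Byte at offset 7: 0xF0 = 11110000 → 4-byte char (#4). Advance 4.
Byte at offset 11: 0xF2 = 11110010 → 4-byte char (#5). Advance 4.
Byte at offset 15: 0xE2 = 11100010 → 3-byte char (#6). Advance 3.
Byte at offset 18: 0xF3 = 11110011 → 4-byte char (#7). Advance 4.
Byte at offset 22: 0xED = 11101101 → 3-byte char (#8). Advance 3.
Byte at offset 25: 0xF0 = 11110000 → 4-byte char (#9). Advance 4.
Reached end at offset 29 after 9 code points.

9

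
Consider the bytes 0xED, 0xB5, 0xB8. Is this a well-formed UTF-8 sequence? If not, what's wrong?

Structurally a 3-byte sequence; payload = 0xDD78.
But 0xDD78 is in U+D800–U+DFFF, the surrogate range. Surrogates are not Unicode scalar values and are forbidden in UTF-8.

invalid (encodes a surrogate (U+D800–U+DFFF))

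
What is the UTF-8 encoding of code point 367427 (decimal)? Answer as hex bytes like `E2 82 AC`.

U+59B43 = 0x59B43 = 367427 decimal. In range U+10000–U+10FFFF → 4-byte form: 11110xxx 10xxxxxx 10xxxxxx 10xxxxxx.
Binary (21 bits): 001011001101101000011.
Split 3+6+6+6: 001 | 011001 | 101101 | 000011.
Byte 1: 11110001 = 0xF1.
Byte 2: 10011001 = 0x99.
Byte 3: 10101101 = 0xAD.
Byte 4: 10000011 = 0x83.

F1 99 AD 83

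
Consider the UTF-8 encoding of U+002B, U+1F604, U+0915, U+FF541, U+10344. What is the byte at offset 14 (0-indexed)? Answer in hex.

0x8D

U+002B → 1-byte form 2B at offsets 0–0.
U+1F604 → 4-byte form F0 9F 98 84 at offsets 1–4.
U+0915 → 3-byte form E0 A4 95 at offsets 5–7.
U+FF541 → 4-byte form F3 BF 95 81 at offsets 8–11.
U+10344 → 4-byte form F0 90 8D 84 at offsets 12–15.
Offset 14 falls in char 5's range; it's byte 3 of F0 90 8D 84 = 0x8D.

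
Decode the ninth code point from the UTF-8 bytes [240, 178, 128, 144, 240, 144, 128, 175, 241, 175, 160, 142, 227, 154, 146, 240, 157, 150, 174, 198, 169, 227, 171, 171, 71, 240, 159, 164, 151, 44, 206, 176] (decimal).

Offset 0: leading byte 0xF0 = 11110000 → 4-byte char #1 = F0 B2 80 90.
Offset 4: leading byte 0xF0 = 11110000 → 4-byte char #2 = F0 90 80 AF.
Offset 8: leading byte 0xF1 = 11110001 → 4-byte char #3 = F1 AF A0 8E.
Offset 12: leading byte 0xE3 = 11100011 → 3-byte char #4 = E3 9A 92.
Offset 15: leading byte 0xF0 = 11110000 → 4-byte char #5 = F0 9D 96 AE.
Offset 19: leading byte 0xC6 = 11000110 → 2-byte char #6 = C6 A9.
Offset 21: leading byte 0xE3 = 11100011 → 3-byte char #7 = E3 AB AB.
Offset 24: leading byte 0x47 = 01000111 → 1-byte char #8 = 47.
Offset 25: leading byte 0xF0 = 11110000 → 4-byte char #9 = F0 9F A4 97.
Leading byte 0xF0 = 11110000 matches 11110xxx → 4-byte sequence.
Byte 1: 0xF0 = 11110000, payload 000 (3 bits).
Byte 2: 0x9F = 10011111 (10xxxxxx ✓), payload 011111.
Byte 3: 0xA4 = 10100100 (10xxxxxx ✓), payload 100100.
Byte 4: 0x97 = 10010111 (10xxxxxx ✓), payload 010111.
Concatenate: 000011111100100010111 = 0x1F917 (21 bits → U+1F917).

U+1F917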